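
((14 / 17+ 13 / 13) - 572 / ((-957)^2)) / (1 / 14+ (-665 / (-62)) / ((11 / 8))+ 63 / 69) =25755007390 / 124120163241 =0.21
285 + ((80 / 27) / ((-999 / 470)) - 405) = -3274360 / 26973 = -121.39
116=116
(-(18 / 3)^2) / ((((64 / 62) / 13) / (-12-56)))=61659 / 2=30829.50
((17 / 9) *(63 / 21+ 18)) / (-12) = -119 / 36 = -3.31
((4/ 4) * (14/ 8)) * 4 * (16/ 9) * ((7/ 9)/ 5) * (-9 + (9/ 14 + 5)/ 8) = -6503/ 405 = -16.06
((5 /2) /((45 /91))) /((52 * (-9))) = -7 /648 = -0.01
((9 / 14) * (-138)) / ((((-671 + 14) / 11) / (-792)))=-601128 / 511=-1176.38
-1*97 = -97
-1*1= -1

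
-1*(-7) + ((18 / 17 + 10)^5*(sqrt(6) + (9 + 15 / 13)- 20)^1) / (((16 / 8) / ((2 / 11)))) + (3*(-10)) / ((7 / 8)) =-210463741856769 / 1421276857 + 234849287168*sqrt(6) / 15618427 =-111248.56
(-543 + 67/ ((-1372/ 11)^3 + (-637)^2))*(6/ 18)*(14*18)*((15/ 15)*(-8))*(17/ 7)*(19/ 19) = 1810060980517248/ 2042552309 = 886176.07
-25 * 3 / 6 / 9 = -25 / 18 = -1.39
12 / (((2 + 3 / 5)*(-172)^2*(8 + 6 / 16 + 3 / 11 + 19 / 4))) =110 / 9446541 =0.00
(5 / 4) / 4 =5 / 16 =0.31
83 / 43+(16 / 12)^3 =4993 / 1161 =4.30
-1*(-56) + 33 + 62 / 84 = 3769 / 42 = 89.74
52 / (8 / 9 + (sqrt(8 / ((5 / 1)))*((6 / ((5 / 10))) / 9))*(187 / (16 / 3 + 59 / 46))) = -4030065 / 198064886 + 34173009*sqrt(10) / 99032443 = 1.07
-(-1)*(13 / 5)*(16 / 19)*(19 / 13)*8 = 128 / 5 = 25.60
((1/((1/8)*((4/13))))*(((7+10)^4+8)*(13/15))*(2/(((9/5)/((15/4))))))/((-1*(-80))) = 1568489/16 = 98030.56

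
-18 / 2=-9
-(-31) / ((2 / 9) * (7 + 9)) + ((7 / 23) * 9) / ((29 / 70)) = 327213 / 21344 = 15.33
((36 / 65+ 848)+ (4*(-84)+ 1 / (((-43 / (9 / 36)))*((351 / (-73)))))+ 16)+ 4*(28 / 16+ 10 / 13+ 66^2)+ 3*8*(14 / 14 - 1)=5422200089 / 301860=17962.63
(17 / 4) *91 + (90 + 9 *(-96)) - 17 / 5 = -7813 / 20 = -390.65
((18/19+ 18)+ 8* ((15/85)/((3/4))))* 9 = 60552/323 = 187.47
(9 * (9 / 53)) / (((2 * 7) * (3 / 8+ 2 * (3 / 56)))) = 12 / 53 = 0.23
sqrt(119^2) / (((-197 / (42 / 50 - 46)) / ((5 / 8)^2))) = 134351 / 12608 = 10.66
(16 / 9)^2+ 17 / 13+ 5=9970 / 1053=9.47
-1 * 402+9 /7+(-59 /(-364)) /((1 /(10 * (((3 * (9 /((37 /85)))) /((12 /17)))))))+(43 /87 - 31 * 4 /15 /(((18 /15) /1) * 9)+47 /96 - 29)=-72653875325 /253090656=-287.07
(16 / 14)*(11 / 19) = 88 / 133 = 0.66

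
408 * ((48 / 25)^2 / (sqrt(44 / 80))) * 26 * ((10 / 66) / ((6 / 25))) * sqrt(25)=166444.50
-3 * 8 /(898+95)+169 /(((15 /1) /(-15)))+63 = -35094 /331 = -106.02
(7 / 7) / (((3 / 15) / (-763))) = -3815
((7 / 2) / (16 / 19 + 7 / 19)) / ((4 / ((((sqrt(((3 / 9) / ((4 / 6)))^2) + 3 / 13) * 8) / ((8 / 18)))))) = 9.51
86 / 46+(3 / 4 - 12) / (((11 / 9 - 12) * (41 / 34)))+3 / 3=683319 / 182942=3.74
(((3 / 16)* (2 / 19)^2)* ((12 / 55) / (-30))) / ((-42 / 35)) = 1 / 79420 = 0.00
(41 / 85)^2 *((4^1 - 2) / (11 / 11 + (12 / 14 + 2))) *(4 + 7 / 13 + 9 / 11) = 18027044 / 27895725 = 0.65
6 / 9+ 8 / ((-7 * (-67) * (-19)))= 17798 / 26733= 0.67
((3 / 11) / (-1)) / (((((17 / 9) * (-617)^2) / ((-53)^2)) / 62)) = -4702266 / 71188843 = -0.07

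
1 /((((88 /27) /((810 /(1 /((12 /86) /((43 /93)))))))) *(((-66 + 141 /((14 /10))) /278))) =12216015 /20339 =600.62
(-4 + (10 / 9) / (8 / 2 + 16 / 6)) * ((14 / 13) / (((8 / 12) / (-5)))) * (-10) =-4025 / 13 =-309.62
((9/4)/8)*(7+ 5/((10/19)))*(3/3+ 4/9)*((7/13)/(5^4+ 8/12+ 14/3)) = 693/121024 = 0.01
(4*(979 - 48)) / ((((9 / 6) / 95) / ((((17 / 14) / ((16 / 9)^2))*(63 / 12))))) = 121788765 / 256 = 475737.36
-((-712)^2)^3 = -130280663537680384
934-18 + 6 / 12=1833 / 2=916.50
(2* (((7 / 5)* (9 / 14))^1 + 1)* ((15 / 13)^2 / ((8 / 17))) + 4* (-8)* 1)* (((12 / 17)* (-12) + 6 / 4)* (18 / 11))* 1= 61278957 / 252824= 242.38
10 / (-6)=-5 / 3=-1.67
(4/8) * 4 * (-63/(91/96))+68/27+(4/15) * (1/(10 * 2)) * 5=-228743/1755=-130.34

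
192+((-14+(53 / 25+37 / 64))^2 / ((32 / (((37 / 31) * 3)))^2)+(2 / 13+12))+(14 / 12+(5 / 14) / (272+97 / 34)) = 29552723047212110717 / 142821223301120000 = 206.92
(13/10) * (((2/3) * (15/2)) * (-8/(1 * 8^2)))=-13/16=-0.81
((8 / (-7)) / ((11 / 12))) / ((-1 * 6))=16 / 77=0.21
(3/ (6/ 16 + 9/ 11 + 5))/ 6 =44/ 545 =0.08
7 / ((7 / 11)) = 11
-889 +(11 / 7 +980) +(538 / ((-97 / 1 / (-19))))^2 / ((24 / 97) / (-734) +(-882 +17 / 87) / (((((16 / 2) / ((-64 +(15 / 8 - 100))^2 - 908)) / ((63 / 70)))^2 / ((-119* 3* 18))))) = 39280279390095452792067788803432 / 424324005756101749080461042763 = 92.57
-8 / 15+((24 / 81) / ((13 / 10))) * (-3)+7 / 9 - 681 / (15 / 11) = -292406 / 585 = -499.84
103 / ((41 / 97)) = 9991 / 41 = 243.68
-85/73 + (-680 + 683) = 134/73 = 1.84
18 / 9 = 2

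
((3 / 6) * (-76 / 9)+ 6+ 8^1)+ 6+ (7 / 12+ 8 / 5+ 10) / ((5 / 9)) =33937 / 900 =37.71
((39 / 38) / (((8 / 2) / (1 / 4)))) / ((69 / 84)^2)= 1911 / 20102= 0.10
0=0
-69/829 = -0.08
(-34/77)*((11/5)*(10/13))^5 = -6.13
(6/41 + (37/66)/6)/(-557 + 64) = -229/470844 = -0.00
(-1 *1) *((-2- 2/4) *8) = 20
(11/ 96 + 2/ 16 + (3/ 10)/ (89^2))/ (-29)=-911059/ 110260320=-0.01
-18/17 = -1.06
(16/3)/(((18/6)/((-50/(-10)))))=80/9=8.89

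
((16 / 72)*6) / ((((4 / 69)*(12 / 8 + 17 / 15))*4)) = 345 / 158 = 2.18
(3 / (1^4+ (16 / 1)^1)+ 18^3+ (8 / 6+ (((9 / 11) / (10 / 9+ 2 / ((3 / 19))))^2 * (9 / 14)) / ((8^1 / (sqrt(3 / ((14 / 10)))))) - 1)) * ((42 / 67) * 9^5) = 10460353203 * sqrt(105) / 6980580992+ 245904364188 / 1139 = 215894979.52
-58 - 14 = -72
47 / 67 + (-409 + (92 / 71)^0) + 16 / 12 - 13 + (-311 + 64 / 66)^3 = -71752190253745 / 2407779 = -29800156.18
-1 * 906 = -906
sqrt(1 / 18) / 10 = sqrt(2) / 60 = 0.02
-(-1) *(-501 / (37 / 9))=-4509 / 37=-121.86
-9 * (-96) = 864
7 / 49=1 / 7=0.14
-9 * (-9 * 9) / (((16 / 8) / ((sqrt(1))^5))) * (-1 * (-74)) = 26973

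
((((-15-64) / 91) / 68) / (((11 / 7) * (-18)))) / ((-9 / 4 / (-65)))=395 / 30294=0.01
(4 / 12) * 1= 1 / 3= 0.33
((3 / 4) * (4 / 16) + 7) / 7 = 115 / 112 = 1.03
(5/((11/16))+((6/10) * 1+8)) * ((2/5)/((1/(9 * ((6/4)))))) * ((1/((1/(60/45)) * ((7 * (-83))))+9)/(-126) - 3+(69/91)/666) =-2574016929/9781135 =-263.16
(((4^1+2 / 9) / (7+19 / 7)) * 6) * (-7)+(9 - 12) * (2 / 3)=-1033 / 51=-20.25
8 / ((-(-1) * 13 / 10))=6.15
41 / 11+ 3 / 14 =607 / 154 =3.94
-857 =-857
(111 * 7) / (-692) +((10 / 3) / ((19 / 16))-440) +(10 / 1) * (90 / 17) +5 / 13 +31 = -3085774925 / 8717124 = -353.99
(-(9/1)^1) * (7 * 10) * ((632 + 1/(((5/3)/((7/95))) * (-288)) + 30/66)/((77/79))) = -75185672151/183920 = -408795.52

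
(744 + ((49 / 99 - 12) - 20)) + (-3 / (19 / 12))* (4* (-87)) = 1371.86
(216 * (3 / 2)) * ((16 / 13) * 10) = 51840 / 13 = 3987.69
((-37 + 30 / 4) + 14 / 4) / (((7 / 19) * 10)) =-247 / 35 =-7.06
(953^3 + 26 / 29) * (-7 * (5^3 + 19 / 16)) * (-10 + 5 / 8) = 26605554984236025 / 3712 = 7167444769460.14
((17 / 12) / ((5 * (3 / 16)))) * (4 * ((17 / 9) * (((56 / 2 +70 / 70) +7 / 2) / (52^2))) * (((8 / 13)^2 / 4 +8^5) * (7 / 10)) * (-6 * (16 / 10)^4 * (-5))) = 849767202816 / 1373125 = 618856.41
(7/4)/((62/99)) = 693/248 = 2.79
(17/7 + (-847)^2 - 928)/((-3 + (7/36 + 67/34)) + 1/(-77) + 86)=33763565088/4012705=8414.17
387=387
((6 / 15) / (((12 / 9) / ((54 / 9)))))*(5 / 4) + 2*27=225 / 4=56.25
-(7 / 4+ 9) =-43 / 4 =-10.75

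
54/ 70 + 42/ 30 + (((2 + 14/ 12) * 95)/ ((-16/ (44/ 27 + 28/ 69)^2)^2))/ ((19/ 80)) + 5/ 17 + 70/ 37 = 876961802462352347/ 9822145092285645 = 89.28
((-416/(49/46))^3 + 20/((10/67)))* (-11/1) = 77080619247390/117649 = 655174453.22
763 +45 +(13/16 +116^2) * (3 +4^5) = 221135271/16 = 13820954.44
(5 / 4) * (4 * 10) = 50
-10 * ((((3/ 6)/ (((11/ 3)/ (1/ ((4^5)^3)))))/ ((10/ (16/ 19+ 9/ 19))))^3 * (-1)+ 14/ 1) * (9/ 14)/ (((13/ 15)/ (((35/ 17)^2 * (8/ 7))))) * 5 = -854398079708732603326639742069086332834375/ 339679744493725755629437620206725758976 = -2515.30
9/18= 0.50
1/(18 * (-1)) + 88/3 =527/18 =29.28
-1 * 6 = -6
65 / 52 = 5 / 4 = 1.25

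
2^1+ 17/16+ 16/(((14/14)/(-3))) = -719/16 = -44.94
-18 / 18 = -1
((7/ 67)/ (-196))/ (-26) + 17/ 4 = 207299/ 48776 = 4.25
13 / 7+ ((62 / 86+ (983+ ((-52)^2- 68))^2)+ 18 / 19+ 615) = 74906201106 / 5719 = 13097779.53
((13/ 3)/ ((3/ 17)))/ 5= 221/ 45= 4.91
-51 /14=-3.64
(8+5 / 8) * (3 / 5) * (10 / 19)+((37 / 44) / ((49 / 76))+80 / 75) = 3130439 / 614460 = 5.09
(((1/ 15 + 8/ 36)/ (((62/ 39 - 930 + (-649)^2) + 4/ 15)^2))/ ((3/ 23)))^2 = 63834549025/ 405981572865425697226812069175209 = 0.00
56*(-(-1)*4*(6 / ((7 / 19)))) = 3648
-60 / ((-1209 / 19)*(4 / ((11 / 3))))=1045 / 1209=0.86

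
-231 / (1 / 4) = -924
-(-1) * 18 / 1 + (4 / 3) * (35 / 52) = 737 / 39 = 18.90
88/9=9.78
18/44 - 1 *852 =-851.59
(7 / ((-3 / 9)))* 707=-14847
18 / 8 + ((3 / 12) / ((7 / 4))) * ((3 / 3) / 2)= 65 / 28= 2.32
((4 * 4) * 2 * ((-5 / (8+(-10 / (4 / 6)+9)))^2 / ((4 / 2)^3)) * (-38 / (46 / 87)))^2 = 3228271.50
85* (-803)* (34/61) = -2320670/61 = -38043.77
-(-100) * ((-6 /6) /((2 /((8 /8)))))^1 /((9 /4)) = -200 /9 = -22.22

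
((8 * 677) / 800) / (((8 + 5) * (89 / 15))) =2031 / 23140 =0.09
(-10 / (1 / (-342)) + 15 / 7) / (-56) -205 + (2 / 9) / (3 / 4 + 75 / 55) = -87277159 / 328104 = -266.00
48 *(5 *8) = 1920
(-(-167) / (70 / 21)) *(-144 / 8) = -4509 / 5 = -901.80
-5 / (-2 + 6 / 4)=10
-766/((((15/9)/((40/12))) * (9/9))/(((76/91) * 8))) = -931456/91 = -10235.78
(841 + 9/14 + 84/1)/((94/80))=787.78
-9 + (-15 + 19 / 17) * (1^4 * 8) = -120.06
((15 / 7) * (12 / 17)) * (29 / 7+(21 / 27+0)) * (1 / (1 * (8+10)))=3100 / 7497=0.41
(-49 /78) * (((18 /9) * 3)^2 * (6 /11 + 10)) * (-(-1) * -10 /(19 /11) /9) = 113680 /741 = 153.41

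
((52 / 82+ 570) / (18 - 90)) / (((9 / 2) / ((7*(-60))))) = 739.71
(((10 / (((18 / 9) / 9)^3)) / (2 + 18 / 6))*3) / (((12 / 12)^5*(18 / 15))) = 3645 / 8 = 455.62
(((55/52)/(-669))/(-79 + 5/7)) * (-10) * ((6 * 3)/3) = -1925/1588652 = -0.00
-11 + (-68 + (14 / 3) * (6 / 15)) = -1157 / 15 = -77.13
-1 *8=-8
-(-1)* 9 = 9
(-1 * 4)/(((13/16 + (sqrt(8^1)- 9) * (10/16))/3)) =3840 * sqrt(2)/5129 + 14784/5129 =3.94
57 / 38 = 3 / 2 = 1.50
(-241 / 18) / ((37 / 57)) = -4579 / 222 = -20.63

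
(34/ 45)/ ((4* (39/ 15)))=17/ 234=0.07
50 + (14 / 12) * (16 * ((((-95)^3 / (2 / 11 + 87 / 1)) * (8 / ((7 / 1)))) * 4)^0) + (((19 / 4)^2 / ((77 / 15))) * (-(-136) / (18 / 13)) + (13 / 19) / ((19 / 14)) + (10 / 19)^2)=167170001 / 333564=501.16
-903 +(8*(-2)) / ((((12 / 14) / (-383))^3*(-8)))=-19270484765 / 108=-178430414.49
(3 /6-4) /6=-7 /12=-0.58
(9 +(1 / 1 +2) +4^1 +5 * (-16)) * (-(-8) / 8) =-64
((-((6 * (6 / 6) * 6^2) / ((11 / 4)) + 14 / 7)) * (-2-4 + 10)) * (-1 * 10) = 35440 / 11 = 3221.82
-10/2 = -5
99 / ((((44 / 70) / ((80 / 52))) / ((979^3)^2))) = 2773362919307904381150 / 13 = 213335609177531106242.31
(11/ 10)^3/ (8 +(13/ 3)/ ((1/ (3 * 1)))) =1331/ 21000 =0.06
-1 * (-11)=11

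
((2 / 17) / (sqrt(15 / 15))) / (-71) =-2 / 1207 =-0.00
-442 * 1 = -442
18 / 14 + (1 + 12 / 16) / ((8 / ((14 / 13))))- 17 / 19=17333 / 27664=0.63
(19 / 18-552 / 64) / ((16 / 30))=-2725 / 192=-14.19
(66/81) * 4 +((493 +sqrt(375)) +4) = 5 * sqrt(15) +13507/27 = 519.62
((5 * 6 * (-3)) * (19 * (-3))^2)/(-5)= 58482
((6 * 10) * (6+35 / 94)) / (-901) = -17970 / 42347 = -0.42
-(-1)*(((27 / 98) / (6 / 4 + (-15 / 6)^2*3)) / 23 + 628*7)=14862878 / 3381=4396.00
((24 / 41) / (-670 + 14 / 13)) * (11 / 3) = -143 / 44567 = -0.00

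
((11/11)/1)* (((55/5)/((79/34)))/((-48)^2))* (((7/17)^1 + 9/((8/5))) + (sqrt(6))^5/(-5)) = 9031/728064 - 187* sqrt(6)/12640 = -0.02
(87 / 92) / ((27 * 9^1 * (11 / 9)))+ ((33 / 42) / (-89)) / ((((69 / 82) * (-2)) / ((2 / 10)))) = 120101 / 28371420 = 0.00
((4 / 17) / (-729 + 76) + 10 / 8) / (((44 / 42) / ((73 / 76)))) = 85064637 / 74243488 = 1.15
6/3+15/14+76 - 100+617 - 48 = 7673/14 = 548.07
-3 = -3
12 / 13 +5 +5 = 142 / 13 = 10.92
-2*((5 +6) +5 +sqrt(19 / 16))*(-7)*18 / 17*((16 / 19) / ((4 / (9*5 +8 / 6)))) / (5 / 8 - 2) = -5978112 / 3553 - 93408*sqrt(19) / 3553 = -1797.15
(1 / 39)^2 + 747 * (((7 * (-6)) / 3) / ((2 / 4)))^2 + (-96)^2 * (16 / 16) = 594864.00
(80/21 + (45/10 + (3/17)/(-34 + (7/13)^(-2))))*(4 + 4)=11834036/178143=66.43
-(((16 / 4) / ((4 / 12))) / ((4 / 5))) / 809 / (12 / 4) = -5 / 809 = -0.01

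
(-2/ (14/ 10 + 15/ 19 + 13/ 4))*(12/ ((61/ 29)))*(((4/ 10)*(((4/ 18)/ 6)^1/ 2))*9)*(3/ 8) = -2204/ 42029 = -0.05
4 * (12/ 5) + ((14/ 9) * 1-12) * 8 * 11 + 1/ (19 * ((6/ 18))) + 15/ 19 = -776822/ 855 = -908.56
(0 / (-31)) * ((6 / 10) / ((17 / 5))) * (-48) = 0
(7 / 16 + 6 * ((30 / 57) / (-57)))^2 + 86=2874017985 / 33362176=86.15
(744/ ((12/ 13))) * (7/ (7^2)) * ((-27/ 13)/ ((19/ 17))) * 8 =-227664/ 133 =-1711.76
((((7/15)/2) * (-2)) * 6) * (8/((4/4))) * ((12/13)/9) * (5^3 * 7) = -78400/39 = -2010.26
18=18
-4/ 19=-0.21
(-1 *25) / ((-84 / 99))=825 / 28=29.46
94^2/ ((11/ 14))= 123704/ 11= 11245.82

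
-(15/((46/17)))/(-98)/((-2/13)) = -3315/9016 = -0.37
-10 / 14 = -5 / 7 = -0.71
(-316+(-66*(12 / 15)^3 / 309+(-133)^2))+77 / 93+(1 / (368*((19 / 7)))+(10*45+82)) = 17905.72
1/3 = 0.33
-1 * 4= -4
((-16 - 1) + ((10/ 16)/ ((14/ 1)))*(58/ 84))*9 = -239469/ 1568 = -152.72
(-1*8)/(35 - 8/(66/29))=-264/1039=-0.25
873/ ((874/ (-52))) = -22698/ 437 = -51.94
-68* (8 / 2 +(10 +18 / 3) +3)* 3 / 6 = -782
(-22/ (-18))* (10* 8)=880/ 9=97.78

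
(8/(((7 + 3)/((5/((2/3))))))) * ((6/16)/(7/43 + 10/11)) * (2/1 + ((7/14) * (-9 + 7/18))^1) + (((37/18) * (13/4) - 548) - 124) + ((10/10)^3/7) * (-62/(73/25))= -8371615201/12435696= -673.19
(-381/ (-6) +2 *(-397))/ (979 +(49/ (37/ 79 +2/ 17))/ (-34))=-1149807/ 1537075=-0.75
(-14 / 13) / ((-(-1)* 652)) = -7 / 4238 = -0.00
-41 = -41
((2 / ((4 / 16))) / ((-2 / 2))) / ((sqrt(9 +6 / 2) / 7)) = -28 *sqrt(3) / 3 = -16.17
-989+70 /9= -8831 /9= -981.22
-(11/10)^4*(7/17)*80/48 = -102487/102000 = -1.00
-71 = -71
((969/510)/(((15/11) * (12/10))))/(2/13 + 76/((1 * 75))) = 13585/13656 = 0.99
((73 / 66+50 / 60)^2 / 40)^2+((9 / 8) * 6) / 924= 53617603 / 3320578800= 0.02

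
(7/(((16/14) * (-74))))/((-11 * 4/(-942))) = -23079/13024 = -1.77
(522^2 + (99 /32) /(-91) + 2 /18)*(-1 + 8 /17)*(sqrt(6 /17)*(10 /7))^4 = -80339205296250 /1073446283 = -74842.32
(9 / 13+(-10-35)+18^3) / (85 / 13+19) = 18810 / 83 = 226.63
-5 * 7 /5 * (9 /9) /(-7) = 1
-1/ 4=-0.25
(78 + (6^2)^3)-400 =46334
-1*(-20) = 20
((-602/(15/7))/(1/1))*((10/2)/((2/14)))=-29498/3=-9832.67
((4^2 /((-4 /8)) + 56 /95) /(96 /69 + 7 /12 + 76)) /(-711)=0.00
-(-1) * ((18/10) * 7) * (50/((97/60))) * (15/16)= 70875/194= 365.34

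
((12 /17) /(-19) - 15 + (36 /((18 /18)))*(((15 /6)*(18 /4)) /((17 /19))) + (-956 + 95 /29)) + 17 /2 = -9490911 /18734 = -506.61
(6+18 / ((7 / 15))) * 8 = 2496 / 7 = 356.57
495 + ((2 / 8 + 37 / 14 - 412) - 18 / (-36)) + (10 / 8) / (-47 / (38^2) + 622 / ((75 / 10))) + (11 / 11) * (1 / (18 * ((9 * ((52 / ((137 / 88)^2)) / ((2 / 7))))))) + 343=176051200286593055 / 409985824824576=429.41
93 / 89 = 1.04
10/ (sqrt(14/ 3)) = 5 * sqrt(42)/ 7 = 4.63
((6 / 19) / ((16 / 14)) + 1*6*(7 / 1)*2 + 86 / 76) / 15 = 6491 / 1140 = 5.69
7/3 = 2.33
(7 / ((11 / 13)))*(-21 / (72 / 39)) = -8281 / 88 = -94.10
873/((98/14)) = 873/7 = 124.71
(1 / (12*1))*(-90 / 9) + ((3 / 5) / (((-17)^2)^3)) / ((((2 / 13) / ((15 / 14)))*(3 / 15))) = -1689628075 / 2027555796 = -0.83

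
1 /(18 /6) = 0.33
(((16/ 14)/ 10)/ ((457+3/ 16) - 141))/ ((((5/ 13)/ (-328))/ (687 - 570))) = -31928832/ 885325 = -36.06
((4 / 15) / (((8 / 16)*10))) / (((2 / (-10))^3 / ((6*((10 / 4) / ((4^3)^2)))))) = -25 / 1024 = -0.02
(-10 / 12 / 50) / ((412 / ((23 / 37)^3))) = -12167 / 1252142160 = -0.00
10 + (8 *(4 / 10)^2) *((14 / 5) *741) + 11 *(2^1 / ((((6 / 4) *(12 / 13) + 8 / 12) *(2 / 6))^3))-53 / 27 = 18887733589 / 6912000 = 2732.60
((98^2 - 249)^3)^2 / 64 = 670290016633029292515625 / 64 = 10473281509891082695556.64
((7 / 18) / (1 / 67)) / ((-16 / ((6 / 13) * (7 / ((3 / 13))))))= -3283 / 144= -22.80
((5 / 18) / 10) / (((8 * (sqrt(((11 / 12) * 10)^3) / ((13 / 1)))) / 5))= 13 * sqrt(330) / 29040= 0.01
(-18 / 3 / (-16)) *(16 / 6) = 1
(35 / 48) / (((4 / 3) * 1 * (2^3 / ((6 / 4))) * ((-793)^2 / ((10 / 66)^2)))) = 875 / 233750719488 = 0.00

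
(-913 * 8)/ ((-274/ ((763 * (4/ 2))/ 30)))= 2786476/ 2055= 1355.95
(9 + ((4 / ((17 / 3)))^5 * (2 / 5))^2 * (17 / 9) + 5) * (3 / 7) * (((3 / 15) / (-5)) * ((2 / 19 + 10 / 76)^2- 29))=520764976141871019 / 74917890976979750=6.95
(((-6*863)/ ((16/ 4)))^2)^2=44929149932241/ 16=2808071870765.06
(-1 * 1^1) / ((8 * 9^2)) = -1 / 648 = -0.00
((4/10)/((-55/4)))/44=-2/3025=-0.00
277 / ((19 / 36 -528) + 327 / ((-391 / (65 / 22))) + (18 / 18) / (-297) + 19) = -128668716 / 237338749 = -0.54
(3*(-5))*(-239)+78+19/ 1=3682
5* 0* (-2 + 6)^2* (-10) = 0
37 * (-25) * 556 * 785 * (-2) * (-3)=-2422353000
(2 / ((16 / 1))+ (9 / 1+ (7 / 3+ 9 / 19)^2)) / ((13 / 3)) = 441977 / 112632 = 3.92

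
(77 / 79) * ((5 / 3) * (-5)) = -1925 / 237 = -8.12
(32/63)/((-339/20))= -640/21357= -0.03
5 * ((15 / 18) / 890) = 5 / 1068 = 0.00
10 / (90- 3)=10 / 87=0.11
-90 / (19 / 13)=-1170 / 19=-61.58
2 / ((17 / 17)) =2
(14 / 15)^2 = 196 / 225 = 0.87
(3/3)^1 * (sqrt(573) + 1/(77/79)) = 79/77 + sqrt(573) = 24.96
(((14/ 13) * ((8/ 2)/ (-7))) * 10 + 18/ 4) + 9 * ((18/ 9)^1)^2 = 34.35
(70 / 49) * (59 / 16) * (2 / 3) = 295 / 84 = 3.51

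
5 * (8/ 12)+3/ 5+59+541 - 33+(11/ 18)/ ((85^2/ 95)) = 2970037/ 5202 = 570.94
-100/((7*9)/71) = -7100/63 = -112.70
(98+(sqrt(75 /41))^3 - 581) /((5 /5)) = -483+375 *sqrt(123) /1681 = -480.53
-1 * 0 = 0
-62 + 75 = 13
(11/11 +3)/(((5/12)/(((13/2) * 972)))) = 303264/5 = 60652.80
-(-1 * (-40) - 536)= 496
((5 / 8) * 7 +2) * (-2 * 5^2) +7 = -1247 / 4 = -311.75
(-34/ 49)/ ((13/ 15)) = -510/ 637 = -0.80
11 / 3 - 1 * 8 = -13 / 3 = -4.33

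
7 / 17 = 0.41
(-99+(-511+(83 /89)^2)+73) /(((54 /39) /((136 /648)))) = -469259024 /5774409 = -81.27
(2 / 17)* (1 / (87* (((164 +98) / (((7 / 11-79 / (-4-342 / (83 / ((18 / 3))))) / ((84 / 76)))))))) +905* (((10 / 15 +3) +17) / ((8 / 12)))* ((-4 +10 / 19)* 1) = -65855288158296755 / 675756212208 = -97454.21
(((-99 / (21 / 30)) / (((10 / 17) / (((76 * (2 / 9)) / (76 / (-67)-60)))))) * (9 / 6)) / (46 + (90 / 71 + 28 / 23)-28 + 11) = 1166211849 / 368542720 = 3.16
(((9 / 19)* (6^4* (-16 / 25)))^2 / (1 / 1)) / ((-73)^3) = -34828517376 / 87771960625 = -0.40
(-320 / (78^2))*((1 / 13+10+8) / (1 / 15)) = -14.26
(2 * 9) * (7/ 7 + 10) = 198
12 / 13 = 0.92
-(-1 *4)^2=-16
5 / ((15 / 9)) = 3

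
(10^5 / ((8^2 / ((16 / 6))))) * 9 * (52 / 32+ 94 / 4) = 1884375 / 2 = 942187.50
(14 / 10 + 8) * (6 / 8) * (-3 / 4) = -423 / 80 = -5.29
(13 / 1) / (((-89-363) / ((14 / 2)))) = -91 / 452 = -0.20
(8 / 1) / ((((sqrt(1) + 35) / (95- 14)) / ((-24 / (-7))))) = 432 / 7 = 61.71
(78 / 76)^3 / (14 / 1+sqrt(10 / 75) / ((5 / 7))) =22244625 / 287693896-296595* sqrt(30) / 575387792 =0.07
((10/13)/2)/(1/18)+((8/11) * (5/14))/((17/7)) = 17090/2431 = 7.03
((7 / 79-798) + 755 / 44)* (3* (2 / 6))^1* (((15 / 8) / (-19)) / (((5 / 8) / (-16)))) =-1972.43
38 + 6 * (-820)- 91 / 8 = -39147 / 8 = -4893.38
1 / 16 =0.06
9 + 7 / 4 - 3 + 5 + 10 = 91 / 4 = 22.75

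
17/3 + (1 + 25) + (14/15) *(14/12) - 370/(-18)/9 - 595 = -226784/405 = -559.96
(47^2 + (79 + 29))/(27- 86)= -2317/59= -39.27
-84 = -84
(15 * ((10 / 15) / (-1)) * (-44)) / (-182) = -220 / 91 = -2.42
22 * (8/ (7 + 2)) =176/ 9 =19.56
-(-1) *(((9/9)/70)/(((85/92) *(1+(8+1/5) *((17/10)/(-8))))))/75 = -736/2650725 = -0.00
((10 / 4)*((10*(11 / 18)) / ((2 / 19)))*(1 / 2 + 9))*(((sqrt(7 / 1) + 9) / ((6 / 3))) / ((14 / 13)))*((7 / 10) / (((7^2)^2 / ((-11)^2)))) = 263.00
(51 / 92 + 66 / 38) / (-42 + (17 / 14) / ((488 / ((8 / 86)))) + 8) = -73535805 / 1091223523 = -0.07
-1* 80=-80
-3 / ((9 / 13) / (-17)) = 221 / 3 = 73.67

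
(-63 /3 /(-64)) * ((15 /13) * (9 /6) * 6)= 2835 /832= 3.41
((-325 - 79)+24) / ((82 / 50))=-9500 / 41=-231.71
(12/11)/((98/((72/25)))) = 0.03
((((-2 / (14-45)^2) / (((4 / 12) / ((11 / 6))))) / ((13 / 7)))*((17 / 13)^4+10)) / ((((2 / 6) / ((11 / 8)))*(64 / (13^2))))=-937961871 / 1080994304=-0.87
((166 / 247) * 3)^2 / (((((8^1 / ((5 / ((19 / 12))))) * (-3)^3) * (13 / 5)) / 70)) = -24111500 / 15069223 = -1.60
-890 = -890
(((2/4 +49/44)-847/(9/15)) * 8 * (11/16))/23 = -186127/552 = -337.19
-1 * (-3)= 3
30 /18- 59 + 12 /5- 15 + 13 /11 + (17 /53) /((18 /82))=-67.29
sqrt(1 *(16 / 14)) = 2 *sqrt(14) / 7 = 1.07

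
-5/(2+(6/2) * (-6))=5/16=0.31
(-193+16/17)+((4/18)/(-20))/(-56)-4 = -196.06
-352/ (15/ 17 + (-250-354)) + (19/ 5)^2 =3850933/ 256325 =15.02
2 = 2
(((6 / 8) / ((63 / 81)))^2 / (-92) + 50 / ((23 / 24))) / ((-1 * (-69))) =1254157 / 1658944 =0.76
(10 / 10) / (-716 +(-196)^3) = -1 / 7530252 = -0.00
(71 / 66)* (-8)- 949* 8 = -250820 / 33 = -7600.61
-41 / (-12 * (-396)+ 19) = -41 / 4771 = -0.01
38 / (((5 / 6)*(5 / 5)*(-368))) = -57 / 460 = -0.12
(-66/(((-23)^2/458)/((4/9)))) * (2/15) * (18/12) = -40304/7935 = -5.08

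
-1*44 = -44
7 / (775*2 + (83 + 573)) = 7 / 2206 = 0.00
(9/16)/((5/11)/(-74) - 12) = -0.05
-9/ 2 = -4.50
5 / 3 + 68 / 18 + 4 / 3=61 / 9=6.78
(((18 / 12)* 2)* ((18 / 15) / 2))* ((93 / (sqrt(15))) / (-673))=-279* sqrt(15) / 16825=-0.06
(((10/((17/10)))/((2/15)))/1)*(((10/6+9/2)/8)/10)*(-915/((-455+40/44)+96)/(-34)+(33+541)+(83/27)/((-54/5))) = 8634207761425/4425986448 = 1950.80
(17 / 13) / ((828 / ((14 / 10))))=119 / 53820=0.00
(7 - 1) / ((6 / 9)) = 9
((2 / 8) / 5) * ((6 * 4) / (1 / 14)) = 84 / 5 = 16.80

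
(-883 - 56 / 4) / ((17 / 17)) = -897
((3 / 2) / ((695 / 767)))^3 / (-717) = -4060958967 / 641862941000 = -0.01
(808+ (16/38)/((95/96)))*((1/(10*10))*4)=1459208/45125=32.34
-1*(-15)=15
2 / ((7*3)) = 2 / 21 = 0.10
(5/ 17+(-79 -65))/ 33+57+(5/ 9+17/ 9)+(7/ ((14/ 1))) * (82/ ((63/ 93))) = 115.61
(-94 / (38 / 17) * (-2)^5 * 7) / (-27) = -178976 / 513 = -348.88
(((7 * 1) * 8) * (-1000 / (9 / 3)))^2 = 348444444.44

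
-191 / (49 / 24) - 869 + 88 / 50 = -1176969 / 1225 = -960.79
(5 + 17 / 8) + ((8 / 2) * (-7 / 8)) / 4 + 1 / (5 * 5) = 629 / 100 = 6.29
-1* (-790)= 790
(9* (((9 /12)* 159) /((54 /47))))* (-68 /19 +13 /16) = -6284793 /2432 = -2584.21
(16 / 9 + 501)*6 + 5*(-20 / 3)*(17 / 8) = 17675 / 6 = 2945.83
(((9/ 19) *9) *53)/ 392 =4293/ 7448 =0.58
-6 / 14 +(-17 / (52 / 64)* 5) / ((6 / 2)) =-9637 / 273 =-35.30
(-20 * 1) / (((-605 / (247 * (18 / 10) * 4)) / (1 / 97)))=35568 / 58685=0.61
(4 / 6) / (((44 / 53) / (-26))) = -689 / 33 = -20.88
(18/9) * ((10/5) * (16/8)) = 8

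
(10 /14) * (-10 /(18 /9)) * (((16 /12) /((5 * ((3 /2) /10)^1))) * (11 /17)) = -4400 /1071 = -4.11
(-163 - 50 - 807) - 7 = -1027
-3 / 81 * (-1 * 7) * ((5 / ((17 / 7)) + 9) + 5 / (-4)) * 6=4669 / 306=15.26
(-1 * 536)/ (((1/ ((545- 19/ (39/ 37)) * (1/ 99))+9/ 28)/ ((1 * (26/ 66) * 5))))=-716031680/ 345411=-2072.98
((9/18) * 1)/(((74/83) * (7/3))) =249/1036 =0.24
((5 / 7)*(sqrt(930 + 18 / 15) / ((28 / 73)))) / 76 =73*sqrt(1455) / 3724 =0.75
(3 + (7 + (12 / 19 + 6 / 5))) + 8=1884 / 95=19.83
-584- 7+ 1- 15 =-605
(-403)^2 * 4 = 649636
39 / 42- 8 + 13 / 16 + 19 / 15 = -8387 / 1680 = -4.99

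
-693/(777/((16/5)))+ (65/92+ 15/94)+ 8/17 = -20634679/13598980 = -1.52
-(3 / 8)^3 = -27 / 512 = -0.05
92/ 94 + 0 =46/ 47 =0.98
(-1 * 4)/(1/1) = -4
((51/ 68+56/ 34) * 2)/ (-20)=-0.24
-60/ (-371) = 60/ 371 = 0.16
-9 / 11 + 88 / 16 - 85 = -1767 / 22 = -80.32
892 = 892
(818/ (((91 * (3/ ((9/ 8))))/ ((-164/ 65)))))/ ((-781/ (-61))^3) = -11418733167/ 2817784985015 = -0.00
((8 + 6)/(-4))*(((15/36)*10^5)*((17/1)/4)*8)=-14875000/3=-4958333.33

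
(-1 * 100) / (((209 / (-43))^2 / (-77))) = 1294300 / 3971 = 325.94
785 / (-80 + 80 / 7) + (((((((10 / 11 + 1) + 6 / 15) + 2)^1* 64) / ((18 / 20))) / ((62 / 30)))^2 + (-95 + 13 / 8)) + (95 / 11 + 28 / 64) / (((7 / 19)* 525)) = 99729901545177 / 4558215200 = 21879.16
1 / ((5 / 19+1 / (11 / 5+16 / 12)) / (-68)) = -34238 / 275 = -124.50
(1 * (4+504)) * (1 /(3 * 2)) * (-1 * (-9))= 762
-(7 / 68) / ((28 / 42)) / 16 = -21 / 2176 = -0.01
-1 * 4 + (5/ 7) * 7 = 1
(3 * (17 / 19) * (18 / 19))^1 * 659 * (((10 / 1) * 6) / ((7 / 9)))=326679480 / 2527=129275.62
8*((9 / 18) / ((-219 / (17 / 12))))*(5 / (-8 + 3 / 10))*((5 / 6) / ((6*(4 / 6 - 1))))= -2125 / 303534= -0.01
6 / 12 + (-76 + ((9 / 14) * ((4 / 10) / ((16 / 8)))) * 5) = -74.86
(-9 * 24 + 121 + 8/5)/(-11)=467/55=8.49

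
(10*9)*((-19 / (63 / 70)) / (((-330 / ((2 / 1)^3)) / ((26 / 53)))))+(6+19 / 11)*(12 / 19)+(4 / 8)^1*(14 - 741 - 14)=-22798051 / 66462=-343.02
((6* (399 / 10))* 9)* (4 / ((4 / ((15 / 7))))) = 4617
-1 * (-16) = 16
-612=-612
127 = 127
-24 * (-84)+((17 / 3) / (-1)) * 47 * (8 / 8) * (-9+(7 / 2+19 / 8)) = 68359 / 24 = 2848.29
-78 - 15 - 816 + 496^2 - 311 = 244796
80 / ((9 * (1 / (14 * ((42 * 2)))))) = 31360 / 3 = 10453.33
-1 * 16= -16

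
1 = 1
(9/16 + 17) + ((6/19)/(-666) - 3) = 491381/33744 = 14.56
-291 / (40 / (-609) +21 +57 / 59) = -10455921 / 786904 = -13.29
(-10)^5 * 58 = -5800000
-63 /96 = -21 /32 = -0.66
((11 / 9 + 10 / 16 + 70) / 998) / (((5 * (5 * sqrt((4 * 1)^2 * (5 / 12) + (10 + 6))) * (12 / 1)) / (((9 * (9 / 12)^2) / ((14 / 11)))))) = 24387 * sqrt(51) / 868659200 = 0.00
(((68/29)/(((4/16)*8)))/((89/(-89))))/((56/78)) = -663/406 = -1.63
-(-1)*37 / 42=37 / 42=0.88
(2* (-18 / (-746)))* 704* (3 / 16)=2376 / 373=6.37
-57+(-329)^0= -56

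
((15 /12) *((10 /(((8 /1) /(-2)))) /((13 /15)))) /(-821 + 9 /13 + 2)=125 /28368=0.00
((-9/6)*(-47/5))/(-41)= -141/410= -0.34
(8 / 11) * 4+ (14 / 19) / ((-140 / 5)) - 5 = -885 / 418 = -2.12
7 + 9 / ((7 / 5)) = 13.43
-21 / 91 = -3 / 13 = -0.23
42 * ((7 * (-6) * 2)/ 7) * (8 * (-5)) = 20160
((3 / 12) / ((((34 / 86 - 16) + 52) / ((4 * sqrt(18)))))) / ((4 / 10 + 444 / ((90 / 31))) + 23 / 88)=792 * sqrt(2) / 1475795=0.00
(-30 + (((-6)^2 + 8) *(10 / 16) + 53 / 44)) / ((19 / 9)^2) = -243 / 836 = -0.29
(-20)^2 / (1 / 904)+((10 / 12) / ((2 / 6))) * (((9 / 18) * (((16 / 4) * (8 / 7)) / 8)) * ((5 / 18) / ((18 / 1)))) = 820108825 / 2268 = 361600.01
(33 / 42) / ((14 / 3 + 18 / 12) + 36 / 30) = 0.11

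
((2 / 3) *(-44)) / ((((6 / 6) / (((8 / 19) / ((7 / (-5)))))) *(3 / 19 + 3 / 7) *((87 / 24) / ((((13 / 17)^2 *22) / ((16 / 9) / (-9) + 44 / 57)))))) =13242240 / 142477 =92.94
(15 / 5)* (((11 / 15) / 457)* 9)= 99 / 2285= 0.04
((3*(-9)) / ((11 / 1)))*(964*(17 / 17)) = -26028 / 11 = -2366.18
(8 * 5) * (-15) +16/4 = -596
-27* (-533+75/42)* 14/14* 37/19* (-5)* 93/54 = -127953585/532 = -240514.26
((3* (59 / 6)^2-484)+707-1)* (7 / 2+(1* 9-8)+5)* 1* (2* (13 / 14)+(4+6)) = 9690665 / 168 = 57682.53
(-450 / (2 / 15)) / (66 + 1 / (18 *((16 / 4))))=-243000 / 4753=-51.13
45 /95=9 /19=0.47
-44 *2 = -88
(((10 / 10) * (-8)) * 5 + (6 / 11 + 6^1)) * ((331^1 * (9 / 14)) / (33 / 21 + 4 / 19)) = -3471528 / 869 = -3994.85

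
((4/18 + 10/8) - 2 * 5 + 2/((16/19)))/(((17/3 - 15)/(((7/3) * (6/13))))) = 443/624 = 0.71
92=92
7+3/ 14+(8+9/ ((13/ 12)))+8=5737/ 182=31.52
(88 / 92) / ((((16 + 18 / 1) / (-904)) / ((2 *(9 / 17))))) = -178992 / 6647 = -26.93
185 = 185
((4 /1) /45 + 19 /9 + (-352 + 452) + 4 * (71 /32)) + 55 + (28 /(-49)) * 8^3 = -35419 /280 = -126.50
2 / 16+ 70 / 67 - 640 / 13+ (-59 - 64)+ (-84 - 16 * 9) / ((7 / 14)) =-4369361 / 6968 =-627.06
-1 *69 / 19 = -69 / 19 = -3.63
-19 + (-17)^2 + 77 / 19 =5207 / 19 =274.05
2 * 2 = 4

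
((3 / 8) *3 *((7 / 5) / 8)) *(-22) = -693 / 160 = -4.33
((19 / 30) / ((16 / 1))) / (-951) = -19 / 456480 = -0.00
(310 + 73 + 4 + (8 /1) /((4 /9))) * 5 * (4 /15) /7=540 /7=77.14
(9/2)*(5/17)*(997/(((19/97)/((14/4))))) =30463335/1292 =23578.43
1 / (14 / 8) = 4 / 7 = 0.57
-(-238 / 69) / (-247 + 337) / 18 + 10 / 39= 187847 / 726570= 0.26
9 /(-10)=-9 /10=-0.90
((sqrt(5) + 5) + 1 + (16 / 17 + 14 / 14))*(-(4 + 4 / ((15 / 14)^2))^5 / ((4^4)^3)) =-13225450646101 / 1189728000000000 - 13225450646101*sqrt(5) / 9447840000000000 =-0.01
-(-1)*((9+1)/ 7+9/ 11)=173/ 77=2.25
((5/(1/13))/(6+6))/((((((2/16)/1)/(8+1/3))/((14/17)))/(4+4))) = 364000/153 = 2379.08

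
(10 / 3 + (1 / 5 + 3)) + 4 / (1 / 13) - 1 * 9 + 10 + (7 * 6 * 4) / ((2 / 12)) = 1067.53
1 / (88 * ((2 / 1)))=1 / 176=0.01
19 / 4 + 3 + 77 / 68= 151 / 17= 8.88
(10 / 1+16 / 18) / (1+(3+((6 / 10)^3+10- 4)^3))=191406250 / 4292189397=0.04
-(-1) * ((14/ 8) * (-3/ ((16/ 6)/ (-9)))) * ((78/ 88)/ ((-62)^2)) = 22113/ 5412352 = 0.00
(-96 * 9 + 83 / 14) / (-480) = 12013 / 6720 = 1.79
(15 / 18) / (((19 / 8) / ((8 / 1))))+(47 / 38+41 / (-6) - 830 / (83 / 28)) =-5373 / 19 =-282.79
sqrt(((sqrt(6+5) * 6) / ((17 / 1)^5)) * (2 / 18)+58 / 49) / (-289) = -sqrt(4998 * sqrt(11)+12599811018) / 29816997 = -0.00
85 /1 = 85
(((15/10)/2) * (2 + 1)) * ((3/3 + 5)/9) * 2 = 3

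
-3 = -3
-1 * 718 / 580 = -359 / 290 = -1.24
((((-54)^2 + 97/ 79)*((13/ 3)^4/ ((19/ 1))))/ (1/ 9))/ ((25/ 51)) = 111897342557/ 112575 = 993980.39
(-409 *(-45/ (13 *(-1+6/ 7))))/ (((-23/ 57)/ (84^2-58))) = 51390477810/ 299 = 171874507.73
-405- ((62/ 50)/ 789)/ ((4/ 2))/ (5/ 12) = -13314437/ 32875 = -405.00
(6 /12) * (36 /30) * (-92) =-276 /5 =-55.20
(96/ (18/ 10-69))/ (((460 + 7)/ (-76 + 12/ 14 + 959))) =-2.70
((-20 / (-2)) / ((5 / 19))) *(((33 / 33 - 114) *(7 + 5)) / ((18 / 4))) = -34352 / 3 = -11450.67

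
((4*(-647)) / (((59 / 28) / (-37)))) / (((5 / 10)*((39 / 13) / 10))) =53623360 / 177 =302956.84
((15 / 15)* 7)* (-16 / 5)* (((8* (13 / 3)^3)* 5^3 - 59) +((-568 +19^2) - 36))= -245150752 / 135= -1815931.50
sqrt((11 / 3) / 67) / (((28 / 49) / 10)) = 35 * sqrt(2211) / 402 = 4.09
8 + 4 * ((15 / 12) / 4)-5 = 17 / 4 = 4.25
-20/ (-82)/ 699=10/ 28659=0.00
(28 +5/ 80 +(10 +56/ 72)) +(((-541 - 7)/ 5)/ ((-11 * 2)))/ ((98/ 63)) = 2330857/ 55440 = 42.04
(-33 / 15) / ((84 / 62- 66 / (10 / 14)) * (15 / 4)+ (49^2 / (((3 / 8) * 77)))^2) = -371349 / 1109448200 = -0.00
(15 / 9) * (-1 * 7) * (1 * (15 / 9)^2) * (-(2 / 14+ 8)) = 2375 / 9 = 263.89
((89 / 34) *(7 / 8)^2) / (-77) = -623 / 23936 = -0.03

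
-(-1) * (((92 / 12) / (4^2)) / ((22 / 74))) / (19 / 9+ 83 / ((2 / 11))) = 2553 / 726440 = 0.00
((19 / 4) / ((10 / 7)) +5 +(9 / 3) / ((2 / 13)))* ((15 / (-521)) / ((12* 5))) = -1113 / 83360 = -0.01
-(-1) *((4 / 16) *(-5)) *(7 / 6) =-35 / 24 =-1.46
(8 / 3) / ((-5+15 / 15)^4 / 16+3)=0.14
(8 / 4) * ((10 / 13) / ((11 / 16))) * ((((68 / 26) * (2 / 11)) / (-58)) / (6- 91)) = 128 / 593021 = 0.00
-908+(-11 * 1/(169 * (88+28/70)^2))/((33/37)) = -89936990509/99049548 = -908.00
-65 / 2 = -32.50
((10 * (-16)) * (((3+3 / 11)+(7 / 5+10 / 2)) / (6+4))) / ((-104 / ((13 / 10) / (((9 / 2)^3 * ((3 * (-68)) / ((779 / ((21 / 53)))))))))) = -6275624 / 30672675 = -0.20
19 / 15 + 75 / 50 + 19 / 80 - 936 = -933.00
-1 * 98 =-98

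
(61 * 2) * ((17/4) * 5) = 5185/2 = 2592.50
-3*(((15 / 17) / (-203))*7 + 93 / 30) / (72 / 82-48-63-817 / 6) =5584077 / 149346955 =0.04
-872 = -872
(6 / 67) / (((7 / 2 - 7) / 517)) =-6204 / 469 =-13.23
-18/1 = -18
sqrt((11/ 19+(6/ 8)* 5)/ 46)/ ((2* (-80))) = -0.00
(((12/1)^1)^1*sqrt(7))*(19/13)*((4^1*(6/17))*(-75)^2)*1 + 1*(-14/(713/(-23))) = 14/31 + 30780000*sqrt(7)/221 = 368490.16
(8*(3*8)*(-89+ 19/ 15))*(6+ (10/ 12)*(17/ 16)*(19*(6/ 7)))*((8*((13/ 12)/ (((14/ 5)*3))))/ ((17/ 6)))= -44715424/ 357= -125253.29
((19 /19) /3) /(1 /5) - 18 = -49 /3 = -16.33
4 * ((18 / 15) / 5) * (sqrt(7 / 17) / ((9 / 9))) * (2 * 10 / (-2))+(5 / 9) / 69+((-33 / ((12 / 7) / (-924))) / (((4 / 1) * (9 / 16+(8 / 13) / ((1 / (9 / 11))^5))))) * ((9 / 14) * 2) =13214888911927 / 1821685491-48 * sqrt(119) / 85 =7248.05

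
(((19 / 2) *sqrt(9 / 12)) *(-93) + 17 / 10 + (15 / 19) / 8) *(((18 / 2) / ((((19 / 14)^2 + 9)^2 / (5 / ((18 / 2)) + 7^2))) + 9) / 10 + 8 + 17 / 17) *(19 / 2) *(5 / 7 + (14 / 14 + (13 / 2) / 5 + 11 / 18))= -270248.40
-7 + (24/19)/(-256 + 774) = -7.00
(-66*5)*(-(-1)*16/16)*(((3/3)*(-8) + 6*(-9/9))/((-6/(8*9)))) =-55440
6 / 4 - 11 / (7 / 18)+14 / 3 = -929 / 42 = -22.12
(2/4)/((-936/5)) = -5/1872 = -0.00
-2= -2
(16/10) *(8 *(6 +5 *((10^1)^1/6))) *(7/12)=4816/45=107.02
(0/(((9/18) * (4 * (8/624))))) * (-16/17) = 0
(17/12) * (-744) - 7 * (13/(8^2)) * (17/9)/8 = -4858379/4608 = -1054.34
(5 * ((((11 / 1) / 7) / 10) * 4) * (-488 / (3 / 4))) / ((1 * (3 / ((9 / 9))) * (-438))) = 1.56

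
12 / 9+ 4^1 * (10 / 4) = 34 / 3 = 11.33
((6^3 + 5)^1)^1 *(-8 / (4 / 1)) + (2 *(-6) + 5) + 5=-444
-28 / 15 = -1.87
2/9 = 0.22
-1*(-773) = 773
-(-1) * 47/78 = 47/78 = 0.60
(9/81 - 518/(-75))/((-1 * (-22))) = 1579/4950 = 0.32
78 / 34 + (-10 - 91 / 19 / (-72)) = -7.64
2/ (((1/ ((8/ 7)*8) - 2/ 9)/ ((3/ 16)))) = -216/ 65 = -3.32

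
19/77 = 0.25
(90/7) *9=810/7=115.71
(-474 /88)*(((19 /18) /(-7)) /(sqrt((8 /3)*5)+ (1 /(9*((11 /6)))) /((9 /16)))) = -13509 /2056418+ 1337391*sqrt(30) /32902688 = 0.22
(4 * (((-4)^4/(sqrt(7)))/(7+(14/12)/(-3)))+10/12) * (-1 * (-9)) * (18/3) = 45+995328 * sqrt(7)/833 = 3206.33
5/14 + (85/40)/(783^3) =9600973859/26882726472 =0.36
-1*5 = -5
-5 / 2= -2.50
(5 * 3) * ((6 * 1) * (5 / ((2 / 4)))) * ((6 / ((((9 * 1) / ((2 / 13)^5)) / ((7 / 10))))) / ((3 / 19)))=85120 / 371293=0.23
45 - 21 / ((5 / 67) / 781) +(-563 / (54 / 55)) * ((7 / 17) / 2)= -219846.46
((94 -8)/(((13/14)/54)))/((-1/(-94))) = 6111504/13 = 470115.69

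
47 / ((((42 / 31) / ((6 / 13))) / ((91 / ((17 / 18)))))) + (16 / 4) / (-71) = 1861978 / 1207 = 1542.65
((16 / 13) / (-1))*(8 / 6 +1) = -112 / 39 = -2.87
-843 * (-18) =15174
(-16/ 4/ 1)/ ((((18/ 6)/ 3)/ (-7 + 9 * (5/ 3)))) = -32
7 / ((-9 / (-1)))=7 / 9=0.78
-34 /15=-2.27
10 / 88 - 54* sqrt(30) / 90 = 5 / 44 - 3* sqrt(30) / 5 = -3.17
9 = 9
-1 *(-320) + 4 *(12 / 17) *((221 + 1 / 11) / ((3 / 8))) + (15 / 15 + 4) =372071 / 187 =1989.68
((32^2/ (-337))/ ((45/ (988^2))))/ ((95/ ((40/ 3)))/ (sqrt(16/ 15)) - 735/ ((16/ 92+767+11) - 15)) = -20805474324248526848* sqrt(15)/ 8269416283258425 - 6749441175414898688/ 4961649769955055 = -11104.57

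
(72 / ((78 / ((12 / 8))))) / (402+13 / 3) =54 / 15847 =0.00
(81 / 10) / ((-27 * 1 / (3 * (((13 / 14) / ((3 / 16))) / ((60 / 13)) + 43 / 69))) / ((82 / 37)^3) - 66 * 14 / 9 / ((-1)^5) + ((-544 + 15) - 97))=-823255004268 / 53239269046175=-0.02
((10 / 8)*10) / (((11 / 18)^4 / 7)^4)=3644703927036534981427200 / 45949729863572161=79319376.59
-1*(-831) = 831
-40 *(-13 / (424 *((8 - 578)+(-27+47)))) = -13 / 5830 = -0.00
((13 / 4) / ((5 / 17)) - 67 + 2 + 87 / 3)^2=249001 / 400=622.50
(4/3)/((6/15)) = 10/3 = 3.33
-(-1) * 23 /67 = 0.34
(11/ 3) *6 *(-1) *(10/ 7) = -220/ 7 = -31.43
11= 11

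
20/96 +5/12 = 5/8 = 0.62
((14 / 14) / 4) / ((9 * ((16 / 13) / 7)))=91 / 576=0.16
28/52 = 7/13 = 0.54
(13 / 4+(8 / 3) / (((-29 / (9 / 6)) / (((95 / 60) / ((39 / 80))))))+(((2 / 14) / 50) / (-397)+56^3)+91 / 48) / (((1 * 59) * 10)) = 662381350489231 / 2225278692000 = 297.66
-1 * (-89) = 89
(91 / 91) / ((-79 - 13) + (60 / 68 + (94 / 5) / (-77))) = -0.01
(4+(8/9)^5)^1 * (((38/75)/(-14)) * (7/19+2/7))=-7799956/72335025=-0.11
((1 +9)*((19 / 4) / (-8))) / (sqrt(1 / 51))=-95*sqrt(51) / 16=-42.40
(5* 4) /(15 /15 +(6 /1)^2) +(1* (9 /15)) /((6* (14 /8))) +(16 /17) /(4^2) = 14453 /22015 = 0.66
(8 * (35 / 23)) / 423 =280 / 9729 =0.03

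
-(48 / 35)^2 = -2304 / 1225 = -1.88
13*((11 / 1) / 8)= 143 / 8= 17.88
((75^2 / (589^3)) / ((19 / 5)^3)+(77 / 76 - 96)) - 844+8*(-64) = -1450.99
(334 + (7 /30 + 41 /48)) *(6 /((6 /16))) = 5361.40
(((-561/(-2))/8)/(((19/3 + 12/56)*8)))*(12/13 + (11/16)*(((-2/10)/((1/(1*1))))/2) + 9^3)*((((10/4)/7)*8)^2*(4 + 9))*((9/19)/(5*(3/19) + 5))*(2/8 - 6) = -6868521441/281600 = -24391.06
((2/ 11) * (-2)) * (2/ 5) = -8/ 55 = -0.15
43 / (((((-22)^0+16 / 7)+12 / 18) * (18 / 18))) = 903 / 83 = 10.88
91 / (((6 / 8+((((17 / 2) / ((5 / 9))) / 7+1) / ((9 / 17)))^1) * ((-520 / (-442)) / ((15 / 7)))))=208845 / 8527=24.49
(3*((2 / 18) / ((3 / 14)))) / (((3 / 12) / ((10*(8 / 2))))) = 2240 / 9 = 248.89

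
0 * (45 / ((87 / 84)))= 0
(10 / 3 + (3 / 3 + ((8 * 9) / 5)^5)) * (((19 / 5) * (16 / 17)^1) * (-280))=-98820804901504 / 159375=-620052109.19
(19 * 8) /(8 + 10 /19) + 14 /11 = 17018 /891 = 19.10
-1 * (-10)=10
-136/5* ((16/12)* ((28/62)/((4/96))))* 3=-182784/155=-1179.25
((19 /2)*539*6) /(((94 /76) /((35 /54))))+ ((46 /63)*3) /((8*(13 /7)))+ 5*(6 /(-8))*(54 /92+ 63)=16049034433 /1011816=15861.61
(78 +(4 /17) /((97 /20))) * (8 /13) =1029616 /21437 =48.03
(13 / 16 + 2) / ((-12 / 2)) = -15 / 32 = -0.47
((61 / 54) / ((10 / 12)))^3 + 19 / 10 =4.39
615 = 615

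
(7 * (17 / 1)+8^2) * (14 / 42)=61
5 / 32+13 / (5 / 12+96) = 829 / 2848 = 0.29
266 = 266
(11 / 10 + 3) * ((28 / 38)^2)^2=787528 / 651605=1.21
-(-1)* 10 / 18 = 5 / 9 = 0.56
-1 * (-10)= 10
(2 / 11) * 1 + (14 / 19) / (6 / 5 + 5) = 1948 / 6479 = 0.30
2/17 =0.12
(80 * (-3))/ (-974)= 120/ 487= 0.25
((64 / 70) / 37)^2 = 1024 / 1677025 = 0.00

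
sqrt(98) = 9.90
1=1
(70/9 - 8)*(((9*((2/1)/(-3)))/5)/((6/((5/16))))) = 1/72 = 0.01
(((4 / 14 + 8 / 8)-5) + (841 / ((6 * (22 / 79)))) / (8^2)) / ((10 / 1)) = 49085 / 118272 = 0.42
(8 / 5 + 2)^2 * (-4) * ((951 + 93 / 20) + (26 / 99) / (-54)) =-204355156 / 4125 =-49540.64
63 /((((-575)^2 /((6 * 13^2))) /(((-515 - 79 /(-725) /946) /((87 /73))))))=-274527837494001 /3288007765625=-83.49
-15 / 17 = -0.88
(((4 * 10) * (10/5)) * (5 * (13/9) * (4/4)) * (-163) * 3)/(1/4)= -3390400/3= -1130133.33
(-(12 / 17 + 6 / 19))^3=-35937000 / 33698267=-1.07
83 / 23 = 3.61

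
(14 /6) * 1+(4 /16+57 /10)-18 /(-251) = 125827 /15060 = 8.36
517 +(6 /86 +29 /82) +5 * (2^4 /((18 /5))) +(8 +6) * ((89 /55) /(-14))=939056999 /1745370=538.03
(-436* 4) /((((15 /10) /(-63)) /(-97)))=-7105056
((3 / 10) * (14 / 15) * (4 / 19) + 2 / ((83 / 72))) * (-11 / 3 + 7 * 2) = 2192444 / 118275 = 18.54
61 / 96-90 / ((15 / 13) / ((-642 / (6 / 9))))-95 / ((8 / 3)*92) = 41463065 / 552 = 75114.25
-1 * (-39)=39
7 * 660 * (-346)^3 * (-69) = 13204421002080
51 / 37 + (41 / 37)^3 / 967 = 67583894 / 48981451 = 1.38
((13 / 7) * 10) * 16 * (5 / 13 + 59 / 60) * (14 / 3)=17072 / 9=1896.89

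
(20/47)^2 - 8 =-17272/2209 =-7.82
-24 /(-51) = 8 /17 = 0.47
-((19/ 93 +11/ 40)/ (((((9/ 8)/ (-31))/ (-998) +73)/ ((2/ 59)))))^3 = -45074990138557748032/ 4088327778952289522061887179125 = -0.00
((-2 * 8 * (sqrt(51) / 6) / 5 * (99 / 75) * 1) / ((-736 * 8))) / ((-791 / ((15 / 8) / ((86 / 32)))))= -33 * sqrt(51) / 312919600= -0.00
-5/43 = -0.12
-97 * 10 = -970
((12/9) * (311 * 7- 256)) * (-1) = -7684/3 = -2561.33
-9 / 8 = -1.12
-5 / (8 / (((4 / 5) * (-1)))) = 1 / 2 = 0.50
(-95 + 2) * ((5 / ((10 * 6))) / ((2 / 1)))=-31 / 8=-3.88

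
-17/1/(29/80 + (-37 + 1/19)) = 25840/55609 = 0.46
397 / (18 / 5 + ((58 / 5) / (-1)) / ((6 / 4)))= -5955 / 62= -96.05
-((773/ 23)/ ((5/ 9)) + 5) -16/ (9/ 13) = -91708/ 1035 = -88.61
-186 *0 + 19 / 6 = 19 / 6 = 3.17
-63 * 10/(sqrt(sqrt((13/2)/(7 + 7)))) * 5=-3150 * 13^(3/4) * sqrt(2) * 7^(1/4)/13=-3816.05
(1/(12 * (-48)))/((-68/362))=181/19584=0.01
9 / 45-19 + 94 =376 / 5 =75.20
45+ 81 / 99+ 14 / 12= 3101 / 66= 46.98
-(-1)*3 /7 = 3 /7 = 0.43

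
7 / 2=3.50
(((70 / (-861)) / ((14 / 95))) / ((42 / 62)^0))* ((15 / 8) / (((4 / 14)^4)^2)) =-1955914625 / 83968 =-23293.57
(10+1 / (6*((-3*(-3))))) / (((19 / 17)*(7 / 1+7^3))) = 9197 / 359100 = 0.03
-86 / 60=-43 / 30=-1.43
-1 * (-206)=206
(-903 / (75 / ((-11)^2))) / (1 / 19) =-691999 / 25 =-27679.96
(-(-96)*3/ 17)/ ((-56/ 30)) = -1080/ 119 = -9.08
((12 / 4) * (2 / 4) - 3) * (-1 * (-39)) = -117 / 2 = -58.50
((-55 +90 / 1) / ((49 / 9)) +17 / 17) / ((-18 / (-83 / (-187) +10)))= -806 / 187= -4.31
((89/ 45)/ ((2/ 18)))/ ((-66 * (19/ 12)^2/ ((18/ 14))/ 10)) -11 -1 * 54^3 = -4377371023/ 27797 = -157476.38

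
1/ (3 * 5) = 0.07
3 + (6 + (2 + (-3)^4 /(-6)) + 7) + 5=19 /2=9.50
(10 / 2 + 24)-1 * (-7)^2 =-20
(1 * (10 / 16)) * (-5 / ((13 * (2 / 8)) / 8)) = -7.69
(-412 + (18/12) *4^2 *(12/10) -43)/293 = -2131/1465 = -1.45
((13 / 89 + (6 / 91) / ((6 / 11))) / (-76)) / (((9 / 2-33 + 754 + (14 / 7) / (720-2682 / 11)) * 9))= -314571 / 584777191271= -0.00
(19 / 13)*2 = 38 / 13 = 2.92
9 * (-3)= -27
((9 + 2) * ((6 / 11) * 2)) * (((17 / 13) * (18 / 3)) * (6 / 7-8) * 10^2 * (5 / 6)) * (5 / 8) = -3187500 / 91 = -35027.47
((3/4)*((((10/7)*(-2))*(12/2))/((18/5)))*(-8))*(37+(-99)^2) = 1967600/7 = 281085.71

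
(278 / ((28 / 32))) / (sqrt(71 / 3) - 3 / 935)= 4678740 / 108622409 + 486069100 * sqrt(213) / 108622409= 65.35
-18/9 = -2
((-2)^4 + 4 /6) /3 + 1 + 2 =77 /9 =8.56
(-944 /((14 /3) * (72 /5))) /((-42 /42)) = 295 /21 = 14.05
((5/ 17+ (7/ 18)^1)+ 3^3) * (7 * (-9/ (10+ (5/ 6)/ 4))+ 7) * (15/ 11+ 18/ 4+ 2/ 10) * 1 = 163854553/ 1178100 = 139.08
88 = 88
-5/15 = -1/3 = -0.33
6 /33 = 2 /11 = 0.18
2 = 2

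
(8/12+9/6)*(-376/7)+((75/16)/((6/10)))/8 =-310207/2688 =-115.40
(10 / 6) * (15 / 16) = 25 / 16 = 1.56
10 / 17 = 0.59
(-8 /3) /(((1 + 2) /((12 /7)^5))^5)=-10468720619376572066955264 /1341068619663964900807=-7806.25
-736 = -736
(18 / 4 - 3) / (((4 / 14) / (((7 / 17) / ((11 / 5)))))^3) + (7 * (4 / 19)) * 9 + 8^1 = 43107657317 / 1987917712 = 21.68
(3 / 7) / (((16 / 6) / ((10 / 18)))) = 5 / 56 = 0.09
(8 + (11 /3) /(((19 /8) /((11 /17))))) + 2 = 10658 /969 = 11.00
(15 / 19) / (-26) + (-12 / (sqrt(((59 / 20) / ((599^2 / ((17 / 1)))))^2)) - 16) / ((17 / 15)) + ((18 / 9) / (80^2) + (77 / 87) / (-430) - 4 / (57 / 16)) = -3820131680100650503 / 50417870006400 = -75769.40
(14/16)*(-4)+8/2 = 1/2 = 0.50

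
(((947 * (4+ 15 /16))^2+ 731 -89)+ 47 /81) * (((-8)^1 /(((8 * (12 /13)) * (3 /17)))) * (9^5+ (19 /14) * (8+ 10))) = -7928826049889.33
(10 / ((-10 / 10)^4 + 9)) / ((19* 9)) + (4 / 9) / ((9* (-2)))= -0.02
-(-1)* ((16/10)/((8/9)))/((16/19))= 171/80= 2.14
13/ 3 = 4.33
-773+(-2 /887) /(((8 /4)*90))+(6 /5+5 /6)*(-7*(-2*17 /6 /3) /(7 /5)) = -753.80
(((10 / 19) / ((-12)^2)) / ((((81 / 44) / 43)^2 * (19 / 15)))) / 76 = 5593225 / 270011394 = 0.02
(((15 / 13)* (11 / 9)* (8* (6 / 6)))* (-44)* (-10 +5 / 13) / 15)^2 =234256000000 / 2313441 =101258.69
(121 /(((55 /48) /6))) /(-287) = -3168 /1435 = -2.21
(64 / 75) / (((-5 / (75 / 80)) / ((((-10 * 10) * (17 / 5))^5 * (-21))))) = -15266302464000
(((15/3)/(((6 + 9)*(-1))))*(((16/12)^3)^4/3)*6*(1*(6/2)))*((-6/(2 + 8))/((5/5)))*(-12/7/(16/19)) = -159383552/2066715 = -77.12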